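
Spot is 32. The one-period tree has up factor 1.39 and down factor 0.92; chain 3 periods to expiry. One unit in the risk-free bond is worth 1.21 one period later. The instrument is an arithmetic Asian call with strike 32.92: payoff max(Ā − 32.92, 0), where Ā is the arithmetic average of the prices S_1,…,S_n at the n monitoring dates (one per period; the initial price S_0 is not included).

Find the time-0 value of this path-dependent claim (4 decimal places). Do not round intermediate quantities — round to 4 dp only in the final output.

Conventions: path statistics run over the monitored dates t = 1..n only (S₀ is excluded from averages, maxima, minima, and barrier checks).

price = 8.4462

Risk-neutral up-probability p* = (R−d)/(u−d) = (1.21−0.92)/(1.39−0.92) = 0.6170; the claim prices as the p*-weighted sum of path payoffs discounted by R^3.
Enumerate all 2^3 = 8 price paths (U = up ×1.39, D = down ×0.92); each path with k up-moves has probability p*^k·(1−p*)^(3−k).
DDD: Ā=27.1476, payoff=0.0000, prob=0.056173
UDD: Ā=41.0165, payoff=8.0965, prob=0.090500
DUD: Ā=36.0032, payoff=3.0832, prob=0.090500
UUD: Ā=54.3961, payoff=21.4761, prob=0.145806
DDU: Ā=31.3909, payoff=0.0000, prob=0.090500
UDU: Ā=47.4275, payoff=14.5075, prob=0.145806
DUU: Ā=42.4142, payoff=9.4942, prob=0.145806
UUU: Ā=64.0823, payoff=31.1623, prob=0.234909
Price = Σ prob·payoff / R^3 = 14.963019 / 1.771561 = 8.4462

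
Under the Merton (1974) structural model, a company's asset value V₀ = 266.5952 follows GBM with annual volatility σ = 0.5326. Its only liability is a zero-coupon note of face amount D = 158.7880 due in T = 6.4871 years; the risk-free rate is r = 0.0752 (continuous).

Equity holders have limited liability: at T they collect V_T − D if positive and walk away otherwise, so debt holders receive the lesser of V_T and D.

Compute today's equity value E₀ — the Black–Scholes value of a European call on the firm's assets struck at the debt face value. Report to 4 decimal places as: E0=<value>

Work the structural quantities from V₀ = 266.5952 against face 158.7880:
d₁ = [ln(V₀/D) + (r + σ²/2)T] / (σ√T)
   = [ln(266.5952/158.7880) + (0.0752 + 0.5·0.5326²)·6.4871] / (0.5326·√6.4871)
   = [0.518161 + 1.407904] / 1.356521 = 1.419857
d₂ = d₁ − σ√T = 1.419857 − 1.356521 = 0.063336
N(d₁) = 0.922175,  N(d₂) = 0.525251,  e^(−rT) = 0.613957
E₀ = V₀·N(d₁) − D·e^(−rT)·N(d₂)
   = 266.5952·0.922175 − 158.7880·0.613957·0.525251 = 194.641338

E0=194.6413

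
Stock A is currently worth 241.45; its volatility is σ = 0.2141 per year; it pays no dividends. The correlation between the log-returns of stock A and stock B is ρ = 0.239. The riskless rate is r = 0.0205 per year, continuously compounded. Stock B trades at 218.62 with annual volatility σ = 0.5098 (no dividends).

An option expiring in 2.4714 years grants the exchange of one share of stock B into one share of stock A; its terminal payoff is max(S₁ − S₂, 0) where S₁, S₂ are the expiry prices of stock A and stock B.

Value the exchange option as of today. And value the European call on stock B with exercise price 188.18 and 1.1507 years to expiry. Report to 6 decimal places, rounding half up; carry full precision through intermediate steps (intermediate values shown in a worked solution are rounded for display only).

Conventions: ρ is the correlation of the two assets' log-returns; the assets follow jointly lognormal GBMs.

σ_eff = √(σ₁² + σ₂² − 2ρσ₁σ₂) = √(0.2141² + 0.5098² − 2·0.239·0.2141·0.5098) = 0.503549
d₁ = (ln(S₁/S₂) + (q₂ − q₁ + σ_eff²/2)T) / (σ_eff√T) = (ln(241.45/218.62) + (0.0 − 0.0 + 0.126781)·2.4714) / 0.791614 = 0.521282
d₂ = d₁ − σ_eff√T = 0.521282 − 0.791614 = -0.270333
N(d₁) = 0.698915,  N(d₂) = 0.393452
V = S₁·e^{−q₁T}·N(d₁) − S₂·e^{−q₂T}·N(d₂) = 168.752950 − 86.016509 = 82.736441
[vanilla: stock B call K=188.18]
σ√T = 0.5098·√1.1507 = 0.546866
d₁ = (ln(S/K) + (r+σ²/2)T) / (σ√T) = (ln(218.62/188.18) + (0.0205+0.5098²/2)·1.1507) / 0.546866 = (0.149936 + 0.173121) / 0.546866 = 0.590742
d₂ = d₁ − σ√T = 0.590742 − 0.546866 = 0.043876
e^{−rT} = 0.976687
N(d₁) = 0.722653,  N(d₂) = 0.517498
price = S·N(d₁) − K·e^{−rT}·N(d₂) = 157.986470 − 95.112527 = 62.873942

exchange price = 82.736441
price(stock B call K=188.18) = 62.873942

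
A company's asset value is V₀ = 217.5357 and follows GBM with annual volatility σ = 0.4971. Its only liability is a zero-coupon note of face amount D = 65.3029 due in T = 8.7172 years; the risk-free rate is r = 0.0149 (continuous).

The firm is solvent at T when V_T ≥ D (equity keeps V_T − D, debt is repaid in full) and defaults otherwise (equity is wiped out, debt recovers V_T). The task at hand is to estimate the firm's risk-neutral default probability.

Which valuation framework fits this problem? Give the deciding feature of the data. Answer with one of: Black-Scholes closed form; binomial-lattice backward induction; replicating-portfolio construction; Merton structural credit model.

Key observation: the data describe a firm's assets (V₀ = 217.5357, GBM) and a single zero-coupon debt of face 65.3029, so credit quantities follow from equity-as-call in the structural model.

framework: Merton structural credit model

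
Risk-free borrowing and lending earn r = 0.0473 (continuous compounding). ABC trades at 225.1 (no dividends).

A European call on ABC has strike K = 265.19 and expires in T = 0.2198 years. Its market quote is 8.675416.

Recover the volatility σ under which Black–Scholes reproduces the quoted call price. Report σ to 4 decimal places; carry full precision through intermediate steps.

sigma = 0.4980

At σ = 0.4980 the Black–Scholes value reproduces the quote:
σ√T = 0.498·√0.2198 = 0.233477
d₁ = (ln(S/K) + (r+σ²/2)T) / (σ√T) = (ln(225.1/265.19) + (0.0473+0.498²/2)·0.2198) / 0.233477 = (-0.163902 + 0.037652) / 0.233477 = -0.540738
d₂ = d₁ − σ√T = -0.540738 − 0.233477 = -0.774215
e^{−rT} = 0.989657
N(d₁) = 0.294344,  N(d₂) = 0.219402
V = S·N(d₁) − K·e^{−rT}·N(d₂) = 66.256854 − 57.581438 = 8.675416 (equal to the quote); since ∂V/∂σ > 0 for all σ, the implied volatility is unique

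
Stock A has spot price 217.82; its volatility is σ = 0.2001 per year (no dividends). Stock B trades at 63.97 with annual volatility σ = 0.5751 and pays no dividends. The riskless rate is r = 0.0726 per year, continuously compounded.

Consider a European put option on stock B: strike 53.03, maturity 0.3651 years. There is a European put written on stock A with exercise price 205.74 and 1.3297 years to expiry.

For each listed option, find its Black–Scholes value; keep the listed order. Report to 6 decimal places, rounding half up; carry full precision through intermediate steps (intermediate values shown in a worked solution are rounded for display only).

[stock B put K=53.03]
σ√T = 0.5751·√0.3651 = 0.347496
d₁ = (ln(S/K) + (r+σ²/2)T) / (σ√T) = (ln(63.97/53.03) + (0.0726+0.5751²/2)·0.3651) / 0.347496 = (0.187556 + 0.086883) / 0.347496 = 0.789763
d₂ = d₁ − σ√T = 0.789763 − 0.347496 = 0.442268
e^{−rT} = 0.973842
N(−d₁) = 0.214833,  N(−d₂) = 0.329148
price = K·e^{−rT}·N(−d₂) − S·N(−d₁) = 16.998122 − 13.742866 = 3.255256
[stock A put K=205.74]
σ√T = 0.2001·√1.3297 = 0.230741
d₁ = (ln(S/K) + (r+σ²/2)T) / (σ√T) = (ln(217.82/205.74) + (0.0726+0.2001²/2)·1.3297) / 0.230741 = (0.057056 + 0.123157) / 0.230741 = 0.781018
d₂ = d₁ − σ√T = 0.781018 − 0.230741 = 0.550278
e^{−rT} = 0.907977
N(−d₁) = 0.217396,  N(−d₂) = 0.291064
price = K·e^{−rT}·N(−d₂) − S·N(−d₁) = 54.372923 − 47.353160 = 7.019763

price(stock B put K=53.03) = 3.255256
price(stock A put K=205.74) = 7.019763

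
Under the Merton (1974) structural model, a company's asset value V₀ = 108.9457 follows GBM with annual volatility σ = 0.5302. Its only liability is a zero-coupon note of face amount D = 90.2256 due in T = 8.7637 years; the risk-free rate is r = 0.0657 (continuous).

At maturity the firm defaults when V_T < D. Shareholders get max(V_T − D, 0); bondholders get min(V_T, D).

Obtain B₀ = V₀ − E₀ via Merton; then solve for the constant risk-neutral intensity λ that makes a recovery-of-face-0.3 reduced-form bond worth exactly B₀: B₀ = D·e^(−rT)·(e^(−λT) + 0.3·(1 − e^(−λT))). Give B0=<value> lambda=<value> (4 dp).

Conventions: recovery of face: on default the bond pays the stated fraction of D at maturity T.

B0=30.5089 lambda=0.0962

With assets at 108.9457 and a single debt payment of 90.2256 at 8.7637 years:
d₁ = [ln(V₀/D) + (r + σ²/2)T] / (σ√T)
   = [ln(108.9457/90.2256) + (0.0657 + 0.5·0.5302²)·8.7637] / (0.5302·√8.7637)
   = [0.188536 + 1.807566] / 1.569580 = 1.271743
d₂ = d₁ − σ√T = 1.271743 − 1.569580 = -0.297837
N(d₁) = 0.898268,  N(d₂) = 0.382914,  e^(−rT) = 0.562269
E₀ = V₀·N(d₁) − D·e^(−rT)·N(d₂)
   = 108.9457·0.898268 − 90.2256·0.562269·0.382914 = 78.436795
B₀ = V₀ − E₀ = 108.9457 − 78.436795 = 30.508905
e^(−λT) = (B₀·e^(rT)/D − 0.3)/(1 − 0.3) = (30.5089·1.778508/90.2256 − 0.3)/0.7 = 0.43055024
λ = −ln(0.43055024)/8.7637 = 0.096157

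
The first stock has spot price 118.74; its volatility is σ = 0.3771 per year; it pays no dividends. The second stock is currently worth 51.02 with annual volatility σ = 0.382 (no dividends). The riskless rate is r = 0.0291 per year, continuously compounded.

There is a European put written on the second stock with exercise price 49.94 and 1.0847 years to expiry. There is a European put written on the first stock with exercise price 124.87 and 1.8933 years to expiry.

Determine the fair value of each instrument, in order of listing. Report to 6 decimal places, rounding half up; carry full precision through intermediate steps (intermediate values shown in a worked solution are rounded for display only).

price(the second stock put K=49.94) = 6.589800
price(the first stock put K=124.87) = 23.968036

[the second stock put K=49.94]
σ√T = 0.382·√1.0847 = 0.397849
d₁ = (ln(S/K) + (r+σ²/2)T) / (σ√T) = (ln(51.02/49.94) + (0.0291+0.382²/2)·1.0847) / 0.397849 = (0.021395 + 0.110707) / 0.397849 = 0.332041
d₂ = d₁ − σ√T = 0.332041 − 0.397849 = -0.065808
e^{−rT} = 0.968928
N(−d₁) = 0.369929,  N(−d₂) = 0.526235
price = K·e^{−rT}·N(−d₂) − S·N(−d₁) = 25.463589 − 18.873789 = 6.589800
[the first stock put K=124.87]
σ√T = 0.3771·√1.8933 = 0.518879
d₁ = (ln(S/K) + (r+σ²/2)T) / (σ√T) = (ln(118.74/124.87) + (0.0291+0.3771²/2)·1.8933) / 0.518879 = (-0.050337 + 0.189713) / 0.518879 = 0.268609
d₂ = d₁ − σ√T = 0.268609 − 0.518879 = -0.250270
e^{−rT} = 0.946395
N(−d₁) = 0.394115,  N(−d₂) = 0.598811
price = K·e^{−rT}·N(−d₂) − S·N(−d₁) = 70.765264 − 46.797228 = 23.968036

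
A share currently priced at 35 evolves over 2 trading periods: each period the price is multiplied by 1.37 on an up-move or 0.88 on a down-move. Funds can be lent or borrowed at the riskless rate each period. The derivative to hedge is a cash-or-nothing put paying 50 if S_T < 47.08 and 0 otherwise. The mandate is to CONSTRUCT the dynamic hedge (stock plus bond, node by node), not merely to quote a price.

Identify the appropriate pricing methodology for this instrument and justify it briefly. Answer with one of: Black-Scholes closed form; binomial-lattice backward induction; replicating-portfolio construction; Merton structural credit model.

Key observation: the task asks for the hedge itself — share and bond holdings at every node of the 2-period tree on spot 35 with factors 1.37/0.88 — which is exactly what the replicating-portfolio construction produces.

framework: replicating-portfolio construction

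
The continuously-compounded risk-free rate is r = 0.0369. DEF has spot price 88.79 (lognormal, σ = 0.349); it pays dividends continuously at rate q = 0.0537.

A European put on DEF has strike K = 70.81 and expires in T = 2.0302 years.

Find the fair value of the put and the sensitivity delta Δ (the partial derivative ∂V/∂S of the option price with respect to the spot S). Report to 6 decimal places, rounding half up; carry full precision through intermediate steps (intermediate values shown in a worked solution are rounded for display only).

σ√T = 0.349·√2.0302 = 0.497273
d₁ = (ln(S/K) + (r−q+σ²/2)T) / (σ√T) = (ln(88.79/70.81) + (0.0369−0.0537+0.349²/2)·2.0302) / 0.497273 = (0.226274 + 0.089533) / 0.497273 = 0.635077
d₂ = d₁ − σ√T = 0.635077 − 0.497273 = 0.137804
e^{−rT} = 0.927823
e^{−qT} = 0.896711
N(−d₁) = 0.262689,  N(−d₂) = 0.445198
Put price V = K·e^{−rT}·N(−d₂) − S·e^{−qT}·N(−d₁) = 29.249102 − 20.915033 = 8.334069
Δ = −e^{−qT}·N(−d₁) = -0.235556

price = 8.334069
Δ = -0.235556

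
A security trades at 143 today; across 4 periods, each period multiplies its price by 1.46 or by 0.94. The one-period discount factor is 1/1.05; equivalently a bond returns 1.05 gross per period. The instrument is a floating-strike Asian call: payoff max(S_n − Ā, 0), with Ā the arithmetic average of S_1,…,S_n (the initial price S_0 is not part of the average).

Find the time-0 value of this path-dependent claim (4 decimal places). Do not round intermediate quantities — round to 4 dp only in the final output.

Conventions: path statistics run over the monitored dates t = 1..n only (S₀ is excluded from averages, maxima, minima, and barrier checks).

price = 14.9172

With p* = (R−d)/(u−d) = 0.2115, sum probability × payoff across the paths and divide by R^4.
Enumerate all 2^4 = 16 price paths (U = up ×1.46, D = down ×0.94); each path with k up-moves has probability p*^k·(1−p*)^(4−k).
DDDD: Ā=122.7989, payoff=0.0000, prob=0.386476
UDDD: Ā=190.7301, payoff=0.0000, prob=0.103689
DUDD: Ā=172.1401, payoff=1.2692, prob=0.103689
UUDD: Ā=267.3666, payoff=1.9713, prob=0.027819
DDUD: Ā=154.6655, payoff=18.7438, prob=0.103689
UDUD: Ā=240.2252, payoff=29.1127, prob=0.027819
DUUD: Ā=221.6352, payoff=47.7027, prob=0.027819
UUUD: Ā=344.2419, payoff=74.0914, prob=0.007464
DDDU: Ā=138.2394, payoff=35.1699, prob=0.103689
UDDU: Ā=214.7123, payoff=54.6256, prob=0.027819
DUDU: Ā=196.1223, payoff=73.2156, prob=0.027819
UUDU: Ā=304.6154, payoff=113.7179, prob=0.007464
DDUU: Ā=178.6477, payoff=90.6902, prob=0.027819
UDUU: Ā=277.4740, payoff=140.8593, prob=0.007464
DUUU: Ā=258.8840, payoff=159.4493, prob=0.007464
UUUU: Ā=402.0965, payoff=247.6553, prob=0.002002
Price = Σ prob·payoff / R^4 = 18.131926 / 1.215506 = 14.9172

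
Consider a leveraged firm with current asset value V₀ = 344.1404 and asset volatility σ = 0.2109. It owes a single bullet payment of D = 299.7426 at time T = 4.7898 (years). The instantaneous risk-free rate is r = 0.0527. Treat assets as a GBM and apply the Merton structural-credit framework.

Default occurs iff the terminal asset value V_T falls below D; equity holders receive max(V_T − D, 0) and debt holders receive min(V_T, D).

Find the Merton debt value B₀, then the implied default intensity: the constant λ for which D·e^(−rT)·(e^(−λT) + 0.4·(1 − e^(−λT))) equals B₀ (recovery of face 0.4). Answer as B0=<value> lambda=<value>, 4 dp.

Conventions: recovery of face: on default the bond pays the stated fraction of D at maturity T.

With assets at 344.1404 and a single debt payment of 299.7426 at 4.7898 years:
d₁ = [ln(V₀/D) + (r + σ²/2)T] / (σ√T)
   = [ln(344.1404/299.7426) + (0.0527 + 0.5·0.2109²)·4.7898] / (0.2109·√4.7898)
   = [0.138126 + 0.358945] / 0.461568 = 1.076918
d₂ = d₁ − σ√T = 1.076918 − 0.461568 = 0.615350
N(d₁) = 0.859242,  N(d₂) = 0.730838,  e^(−rT) = 0.776916
E₀ = V₀·N(d₁) − D·e^(−rT)·N(d₂)
   = 344.1404·0.859242 − 299.7426·0.776916·0.730838 = 125.505782
B₀ = V₀ − E₀ = 344.1404 − 125.505782 = 218.634618
e^(−λT) = (B₀·e^(rT)/D − 0.4)/(1 − 0.4) = (218.6346·1.287140/299.7426 − 0.4)/0.6 = 0.89808295
λ = −ln(0.89808295)/4.7898 = 0.022442

B0=218.6346 lambda=0.0224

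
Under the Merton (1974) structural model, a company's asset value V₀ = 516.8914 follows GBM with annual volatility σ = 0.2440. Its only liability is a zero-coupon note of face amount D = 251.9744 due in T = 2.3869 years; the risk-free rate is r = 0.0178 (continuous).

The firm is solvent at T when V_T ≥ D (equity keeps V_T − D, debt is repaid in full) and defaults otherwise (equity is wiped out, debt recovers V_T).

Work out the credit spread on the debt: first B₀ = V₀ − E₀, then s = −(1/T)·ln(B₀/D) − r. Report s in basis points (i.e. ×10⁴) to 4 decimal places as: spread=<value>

With assets at 516.8914 and a single debt payment of 251.9744 at 2.3869 years:
d₁ = [ln(V₀/D) + (r + σ²/2)T] / (σ√T)
   = [ln(516.8914/251.9744) + (0.0178 + 0.5·0.2440²)·2.3869] / (0.2440·√2.3869)
   = [0.718505 + 0.113540] / 0.376970 = 2.207192
d₂ = d₁ − σ√T = 2.207192 − 0.376970 = 1.830222
N(d₁) = 0.986350,  N(d₂) = 0.966392,  e^(−rT) = 0.958403
E₀ = V₀·N(d₁) − D·e^(−rT)·N(d₂)
   = 516.8914·0.986350 − 251.9744·0.958403·0.966392 = 276.458811
B₀ = V₀ − E₀ = 516.8914 − 276.458811 = 240.432589
spread = −(1/T)·ln(B₀/D) − r = −(1/2.3869)·ln(240.432589/251.9744) − 0.0178 = 0.00184378
in basis points: 0.00184378 × 10⁴ = 18.4378 bp

spread=18.4378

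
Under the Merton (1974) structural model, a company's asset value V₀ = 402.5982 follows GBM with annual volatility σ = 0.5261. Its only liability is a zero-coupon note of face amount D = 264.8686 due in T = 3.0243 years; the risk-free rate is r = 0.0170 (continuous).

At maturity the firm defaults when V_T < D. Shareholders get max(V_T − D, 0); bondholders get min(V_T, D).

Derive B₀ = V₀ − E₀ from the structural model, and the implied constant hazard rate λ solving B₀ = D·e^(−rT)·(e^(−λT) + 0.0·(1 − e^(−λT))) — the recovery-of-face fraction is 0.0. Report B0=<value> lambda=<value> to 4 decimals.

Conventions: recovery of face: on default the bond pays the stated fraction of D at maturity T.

Work the structural quantities from V₀ = 402.5982 against face 264.8686:
d₁ = [ln(V₀/D) + (r + σ²/2)T] / (σ√T)
   = [ln(402.5982/264.8686) + (0.0170 + 0.5·0.5261²)·3.0243] / (0.5261·√3.0243)
   = [0.418705 + 0.469948] / 0.914915 = 0.971296
d₂ = d₁ − σ√T = 0.971296 − 0.914915 = 0.056381
N(d₁) = 0.834299,  N(d₂) = 0.522481,  e^(−rT) = 0.949886
E₀ = V₀·N(d₁) − D·e^(−rT)·N(d₂)
   = 402.5982·0.834299 − 264.8686·0.949886·0.522481 = 204.433911
B₀ = V₀ − E₀ = 402.5982 − 204.433911 = 198.164289
e^(−λT) = (B₀·e^(rT)/D − 0)/(1 − 0) = (198.1643·1.052758/264.8686 − 0)/1 = 0.78763203
λ = −ln(0.78763203)/3.0243 = 0.078935

B0=198.1643 lambda=0.0789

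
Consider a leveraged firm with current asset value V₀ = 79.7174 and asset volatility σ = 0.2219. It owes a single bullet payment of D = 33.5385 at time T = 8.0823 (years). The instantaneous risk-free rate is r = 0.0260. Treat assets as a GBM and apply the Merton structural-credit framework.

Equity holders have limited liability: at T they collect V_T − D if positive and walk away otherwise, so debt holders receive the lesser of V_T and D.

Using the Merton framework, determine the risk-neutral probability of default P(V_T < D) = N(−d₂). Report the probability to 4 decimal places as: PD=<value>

PD=0.0822

Apply the equity-as-call identities (strike 33.5385, horizon 8.0823 years):
d₁ = [ln(V₀/D) + (r + σ²/2)T] / (σ√T)
   = [ln(79.7174/33.5385) + (0.0260 + 0.5·0.2219²)·8.0823] / (0.2219·√8.0823)
   = [0.865794 + 0.409124] / 0.630848 = 2.020959
d₂ = d₁ − σ√T = 2.020959 − 0.630848 = 1.390111
risk-neutral PD = N(−d₂) = N(-1.390111) = 0.082248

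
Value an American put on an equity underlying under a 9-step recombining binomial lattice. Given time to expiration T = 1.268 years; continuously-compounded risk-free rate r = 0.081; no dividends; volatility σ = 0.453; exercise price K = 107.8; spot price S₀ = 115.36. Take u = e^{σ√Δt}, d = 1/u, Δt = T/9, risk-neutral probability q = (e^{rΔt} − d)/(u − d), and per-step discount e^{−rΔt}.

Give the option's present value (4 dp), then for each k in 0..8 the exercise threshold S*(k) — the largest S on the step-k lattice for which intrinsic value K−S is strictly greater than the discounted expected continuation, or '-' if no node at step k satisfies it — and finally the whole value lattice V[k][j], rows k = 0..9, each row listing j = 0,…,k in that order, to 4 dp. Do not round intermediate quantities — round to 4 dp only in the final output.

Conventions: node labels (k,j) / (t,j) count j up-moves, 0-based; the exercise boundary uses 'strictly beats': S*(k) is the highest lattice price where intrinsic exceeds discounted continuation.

price = 14.9524
boundary = - - - 69.2660 58.4353 69.2660 58.4353 69.2660 82.1042
tree:
14.9524
21.1075 8.9256
28.9735 13.4522 4.4450
38.5340 19.7467 7.2461 1.6473
49.3647 28.0972 11.5578 2.9488 0.3375
58.5019 38.5340 17.9423 5.2142 0.6710 0.0000
66.2103 49.3647 26.9043 9.0776 1.3338 0.0000 0.0000
72.7135 58.5019 38.5340 15.4858 2.6515 0.0000 0.0000 0.0000
78.1997 66.2103 49.3647 25.6958 5.2710 0.0000 0.0000 0.0000 0.0000
82.8282 72.7135 58.5019 38.5340 10.4782 0.0000 0.0000 0.0000 0.0000 0.0000

params: Δt=0.14089 u=1.18535 d=0.84364 q=0.49118 e^(-rΔt)=0.98865
t_9 payoffs: 82.8282 72.7135 58.5019 38.5340 10.4782 0.0000 0.0000 0.0000 0.0000 0.0000
t_8: node(8,0) S=29.6003 payoff=78.1997 vs cont=76.9765 → 78.1997 [stop]  node(8,1) S=41.5897 payoff=66.2103 vs cont=64.9871 → 66.2103 [stop]  node(8,2) S=58.4353 payoff=49.3647 vs cont=48.1415 → 49.3647 [stop]  node(8,3) S=82.1042 payoff=25.6958 vs cont=24.4726 → 25.6958 [stop]  node(8,4) S=115.3600 payoff=0.0000 vs cont=5.2710 → 5.2710 [wait]  node(8,5) S=162.0859 payoff=0.0000 vs cont=0.0000 → 0.0000 [wait]  node(8,6) S=227.7378 payoff=0.0000 vs cont=0.0000 → 0.0000 [wait]  node(8,7) S=319.9816 payoff=0.0000 vs cont=0.0000 → 0.0000 [wait]  node(8,8) S=449.5883 payoff=0.0000 vs cont=0.0000 → 0.0000 [wait]  ⇒ S*(8)=82.1042
t_7: node(7,0) S=35.0865 payoff=72.7135 vs cont=71.4902 → 72.7135 [stop]  node(7,1) S=49.2981 payoff=58.5019 vs cont=57.2787 → 58.5019 [stop]  node(7,2) S=69.2660 payoff=38.5340 vs cont=37.3107 → 38.5340 [stop]  node(7,3) S=97.3218 payoff=10.4782 vs cont=15.4858 → 15.4858 [wait]  node(7,4) S=136.7415 payoff=0.0000 vs cont=2.6515 → 2.6515 [wait]  node(7,5) S=192.1278 payoff=0.0000 vs cont=0.0000 → 0.0000 [wait]  node(7,6) S=269.9480 payoff=0.0000 vs cont=0.0000 → 0.0000 [wait]  node(7,7) S=379.2888 payoff=0.0000 vs cont=0.0000 → 0.0000 [wait]  ⇒ S*(7)=69.2660
t_6: node(6,0) S=41.5897 payoff=66.2103 vs cont=64.9871 → 66.2103 [stop]  node(6,1) S=58.4353 payoff=49.3647 vs cont=48.1415 → 49.3647 [stop]  node(6,2) S=82.1042 payoff=25.6958 vs cont=26.9043 → 26.9043 [wait]  node(6,3) S=115.3600 payoff=0.0000 vs cont=9.0776 → 9.0776 [wait]  node(6,4) S=162.0859 payoff=0.0000 vs cont=1.3338 → 1.3338 [wait]  node(6,5) S=227.7378 payoff=0.0000 vs cont=0.0000 → 0.0000 [wait]  node(6,6) S=319.9816 payoff=0.0000 vs cont=0.0000 → 0.0000 [wait]  ⇒ S*(6)=58.4353
t_5: node(5,0) S=49.2981 payoff=58.5019 vs cont=57.2787 → 58.5019 [stop]  node(5,1) S=69.2660 payoff=38.5340 vs cont=37.8976 → 38.5340 [stop]  node(5,2) S=97.3218 payoff=10.4782 vs cont=17.9423 → 17.9423 [wait]  node(5,3) S=136.7415 payoff=0.0000 vs cont=5.2142 → 5.2142 [wait]  node(5,4) S=192.1278 payoff=0.0000 vs cont=0.6710 → 0.6710 [wait]  node(5,5) S=269.9480 payoff=0.0000 vs cont=0.0000 → 0.0000 [wait]  ⇒ S*(5)=69.2660
t_4: node(4,0) S=58.4353 payoff=49.3647 vs cont=48.1415 → 49.3647 [stop]  node(4,1) S=82.1042 payoff=25.6958 vs cont=28.0972 → 28.0972 [wait]  node(4,2) S=115.3600 payoff=0.0000 vs cont=11.5578 → 11.5578 [wait]  node(4,3) S=162.0859 payoff=0.0000 vs cont=2.9488 → 2.9488 [wait]  node(4,4) S=227.7378 payoff=0.0000 vs cont=0.3375 → 0.3375 [wait]  ⇒ S*(4)=58.4353
t_3: node(3,0) S=69.2660 payoff=38.5340 vs cont=38.4769 → 38.5340 [stop]  node(3,1) S=97.3218 payoff=10.4782 vs cont=19.7467 → 19.7467 [wait]  node(3,2) S=136.7415 payoff=0.0000 vs cont=7.2461 → 7.2461 [wait]  node(3,3) S=192.1278 payoff=0.0000 vs cont=1.6473 → 1.6473 [wait]  ⇒ S*(3)=69.2660
t_2: node(2,0) S=82.1042 payoff=25.6958 vs cont=28.9735 → 28.9735 [wait]  node(2,1) S=115.3600 payoff=0.0000 vs cont=13.4522 → 13.4522 [wait]  node(2,2) S=162.0859 payoff=0.0000 vs cont=4.4450 → 4.4450 [wait]  ⇒ S*(2)=-
t_1: node(1,0) S=97.3218 payoff=10.4782 vs cont=21.1075 → 21.1075 [wait]  node(1,1) S=136.7415 payoff=0.0000 vs cont=8.9256 → 8.9256 [wait]  ⇒ S*(1)=-
t_0: node(0,0) S=115.3600 payoff=0.0000 vs cont=14.9524 → 14.9524 [wait]  ⇒ S*(0)=-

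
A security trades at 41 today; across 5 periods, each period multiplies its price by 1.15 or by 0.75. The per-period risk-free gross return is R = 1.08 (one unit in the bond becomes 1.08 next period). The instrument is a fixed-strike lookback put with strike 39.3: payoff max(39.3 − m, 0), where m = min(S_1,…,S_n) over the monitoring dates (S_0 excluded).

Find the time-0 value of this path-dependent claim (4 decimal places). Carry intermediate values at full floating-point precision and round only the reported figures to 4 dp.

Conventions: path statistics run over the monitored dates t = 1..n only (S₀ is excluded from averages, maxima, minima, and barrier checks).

Risk-neutral up-probability p* = (R−d)/(u−d) = (1.08−0.75)/(1.15−0.75) = 0.8250; the claim prices as the p*-weighted sum of path payoffs discounted by R^5.
Enumerate all 2^5 = 32 price paths (U = up ×1.15, D = down ×0.75); each path with k up-moves has probability p*^k·(1−p*)^(5−k).
DDDDD: m=9.7295, payoff=29.5705, prob=0.000164
UDDDD: m=14.9186, payoff=24.3814, prob=0.000774
DUDDD: m=14.9186, payoff=24.3814, prob=0.000774
UUDDD: m=22.8751, payoff=16.4249, prob=0.003648
DDUDD: m=14.9186, payoff=24.3814, prob=0.000774
UDUDD: m=22.8751, payoff=16.4249, prob=0.003648
DUUDD: m=22.8751, payoff=16.4249, prob=0.003648
UUUDD: m=35.0752, payoff=4.2248, prob=0.017196
DDDUD: m=14.9186, payoff=24.3814, prob=0.000774
UDDUD: m=22.8751, payoff=16.4249, prob=0.003648
DUDUD: m=22.8751, payoff=16.4249, prob=0.003648
UUDUD: m=35.0752, payoff=4.2248, prob=0.017196
DDUUD: m=22.8751, payoff=16.4249, prob=0.003648
UDUUD: m=35.0752, payoff=4.2248, prob=0.017196
DUUUD: m=30.7500, payoff=8.5500, prob=0.017196
UUUUD: m=47.1500, payoff=0.0000, prob=0.081069
DDDDU: m=12.9727, payoff=26.3273, prob=0.000774
UDDDU: m=19.8914, payoff=19.4086, prob=0.003648
DUDDU: m=19.8914, payoff=19.4086, prob=0.003648
UUDDU: m=30.5002, payoff=8.7998, prob=0.017196
DDUDU: m=19.8914, payoff=19.4086, prob=0.003648
UDUDU: m=30.5002, payoff=8.7998, prob=0.017196
DUUDU: m=30.5002, payoff=8.7998, prob=0.017196
UUUDU: m=46.7669, payoff=0.0000, prob=0.081069
DDDUU: m=17.2969, payoff=22.0031, prob=0.003648
UDDUU: m=26.5219, payoff=12.7781, prob=0.017196
DUDUU: m=26.5219, payoff=12.7781, prob=0.017196
UUDUU: m=40.6669, payoff=0.0000, prob=0.081069
DDUUU: m=23.0625, payoff=16.2375, prob=0.017196
UDUUU: m=35.3625, payoff=3.9375, prob=0.081069
DUUUU: m=30.7500, payoff=8.5500, prob=0.081069
UUUUU: m=47.1500, payoff=0.0000, prob=0.382182
Price = Σ prob·payoff / R^5 = 3.302831 / 1.469328 = 2.2479

price = 2.2479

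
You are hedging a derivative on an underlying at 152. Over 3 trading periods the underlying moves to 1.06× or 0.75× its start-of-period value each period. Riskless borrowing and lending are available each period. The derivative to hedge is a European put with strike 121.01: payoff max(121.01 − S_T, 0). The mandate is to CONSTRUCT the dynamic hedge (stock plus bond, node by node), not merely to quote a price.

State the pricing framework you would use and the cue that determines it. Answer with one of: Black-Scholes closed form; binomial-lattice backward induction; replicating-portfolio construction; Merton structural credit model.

framework: replicating-portfolio construction

Key observation: the mandate to exhibit the hedge at every date and state singles out the replicating-portfolio construction on the 3-period tree with factors 1.06 and 0.75 from 152.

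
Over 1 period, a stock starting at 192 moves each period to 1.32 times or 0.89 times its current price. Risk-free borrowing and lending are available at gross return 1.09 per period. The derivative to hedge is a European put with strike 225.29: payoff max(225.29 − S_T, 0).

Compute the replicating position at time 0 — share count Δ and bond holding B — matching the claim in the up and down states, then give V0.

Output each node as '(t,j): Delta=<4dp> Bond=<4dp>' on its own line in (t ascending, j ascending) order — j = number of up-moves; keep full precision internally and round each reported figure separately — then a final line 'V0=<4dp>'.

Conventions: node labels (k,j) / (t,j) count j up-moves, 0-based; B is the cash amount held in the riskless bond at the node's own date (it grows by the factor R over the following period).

Arbitrage-free pricing uses the up-move probability p* = (R−d)/(u−d) = 0.4651, discounting each step at R = 1.09.
Terminal payoffs: V(1,0)=54.4100, V(1,1)=0.0000
(0,0): S=192.0000. Δ = (V_up−V_dn)/(S_up−S_dn) = (0.0000−54.4100)/(253.4400−170.8800) = -0.6590. V = [p*·0.0000 + (1−p*)·54.4100]/1.09 = 26.7000. B = V − Δ·S = 153.2349.
Verification: the root portfolio costs Δ(0,0)·S0 + B(0,0) = 26.7000, matching V0.

(0,0): Delta=-0.6590 Bond=153.2349
V0=26.7000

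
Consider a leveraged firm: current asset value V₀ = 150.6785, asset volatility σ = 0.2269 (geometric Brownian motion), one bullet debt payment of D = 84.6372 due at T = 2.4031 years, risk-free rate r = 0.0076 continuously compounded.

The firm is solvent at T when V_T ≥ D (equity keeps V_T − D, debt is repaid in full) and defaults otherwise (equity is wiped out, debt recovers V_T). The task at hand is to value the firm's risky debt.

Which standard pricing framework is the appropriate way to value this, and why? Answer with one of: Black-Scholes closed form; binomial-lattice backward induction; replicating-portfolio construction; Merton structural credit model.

Key observation: assets follow a GBM and default happens iff V_T < 84.6372; valuing claims on that split (equity as a call, risky debt as the residual) is the structural model's definition.

framework: Merton structural credit model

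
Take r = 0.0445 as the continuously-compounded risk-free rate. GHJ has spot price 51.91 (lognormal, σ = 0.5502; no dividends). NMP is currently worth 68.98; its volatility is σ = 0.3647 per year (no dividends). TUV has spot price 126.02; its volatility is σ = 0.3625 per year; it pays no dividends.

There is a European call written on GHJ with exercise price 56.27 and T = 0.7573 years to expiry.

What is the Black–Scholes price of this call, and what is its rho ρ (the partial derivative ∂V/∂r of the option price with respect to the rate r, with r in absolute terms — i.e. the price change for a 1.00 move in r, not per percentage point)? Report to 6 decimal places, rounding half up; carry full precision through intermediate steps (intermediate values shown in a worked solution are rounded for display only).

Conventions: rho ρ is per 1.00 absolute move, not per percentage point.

price = 8.857416
ρ = 15.157311

σ√T = 0.5502·√0.7573 = 0.478800
d₁ = (ln(S/K) + (r+σ²/2)T) / (σ√T) = (ln(51.91/56.27) + (0.0445+0.5502²/2)·0.7573) / 0.478800 = (-0.080650 + 0.148325) / 0.478800 = 0.141342
d₂ = d₁ − σ√T = 0.141342 − 0.478800 = -0.337458
e^{−rT} = 0.966862
N(d₁) = 0.556200,  N(d₂) = 0.367886
Call price V = S·N(d₁) − K·e^{−rT}·N(d₂) = 28.872352 − 20.014936 = 8.857416
ρ = K·T·e^{−rT}·N(d₂) = 15.157311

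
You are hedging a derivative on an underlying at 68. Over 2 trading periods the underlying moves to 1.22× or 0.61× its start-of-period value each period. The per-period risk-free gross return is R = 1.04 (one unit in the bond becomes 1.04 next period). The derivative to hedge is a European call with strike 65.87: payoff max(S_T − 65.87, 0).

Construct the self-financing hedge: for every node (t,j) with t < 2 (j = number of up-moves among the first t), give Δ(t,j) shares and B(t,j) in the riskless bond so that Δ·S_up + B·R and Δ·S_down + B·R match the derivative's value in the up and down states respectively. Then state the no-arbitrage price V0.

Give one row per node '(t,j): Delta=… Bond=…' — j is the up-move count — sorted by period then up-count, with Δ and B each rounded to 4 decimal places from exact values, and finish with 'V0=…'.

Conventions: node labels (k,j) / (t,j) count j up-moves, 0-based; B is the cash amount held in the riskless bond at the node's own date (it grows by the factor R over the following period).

Under the risk-neutral measure, an up-move has probability p* = (R−d)/(u−d) = 0.7049 and values discount at R = 1.04.
At maturity the claim pays: V(2,0)=0.0000, V(2,1)=0.0000, V(2,2)=35.3412
(1,0): S=41.4800. Δ = (V_up−V_dn)/(S_up−S_dn) = (0.0000−0.0000)/(50.6056−25.3028) = 0.0000. V = [p*·0.0000 + (1−p*)·0.0000]/1.04 = 0.0000. B = V − Δ·S = 0.0000.
(1,1): S=82.9600. Δ = (V_up−V_dn)/(S_up−S_dn) = (35.3412−0.0000)/(101.2112−50.6056) = 0.6984. V = [p*·35.3412 + (1−p*)·0.0000]/1.04 = 23.9545. B = V − Δ·S = -33.9819.
(0,0): S=68.0000. Δ = (V_up−V_dn)/(S_up−S_dn) = (23.9545−0.0000)/(82.9600−41.4800) = 0.5775. V = [p*·23.9545 + (1−p*)·0.0000]/1.04 = 16.2365. B = V − Δ·S = -23.0331.
Verification: the root portfolio costs Δ(0,0)·S0 + B(0,0) = 16.2365, matching V0.

(0,0): Delta=0.5775 Bond=-23.0331
(1,0): Delta=0.0000 Bond=0.0000
(1,1): Delta=0.6984 Bond=-33.9819
V0=16.2365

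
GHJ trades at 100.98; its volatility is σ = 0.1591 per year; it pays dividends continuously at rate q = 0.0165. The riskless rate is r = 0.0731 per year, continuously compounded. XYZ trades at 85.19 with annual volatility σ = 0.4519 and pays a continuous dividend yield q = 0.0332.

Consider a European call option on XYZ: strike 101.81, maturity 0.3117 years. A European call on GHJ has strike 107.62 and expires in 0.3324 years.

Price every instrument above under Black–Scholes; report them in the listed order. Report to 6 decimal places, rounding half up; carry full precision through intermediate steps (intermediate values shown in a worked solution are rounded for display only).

[XYZ call K=101.81]
σ√T = 0.4519·√0.3117 = 0.252296
d₁ = (ln(S/K) + (r−q+σ²/2)T) / (σ√T) = (ln(85.19/101.81) + (0.0731−0.0332+0.4519²/2)·0.3117) / 0.252296 = (-0.178224 + 0.044264) / 0.252296 = -0.530966
d₂ = d₁ − σ√T = -0.530966 − 0.252296 = -0.783262
e^{−rT} = 0.977472
e^{−qT} = 0.989705
N(d₁) = 0.297721,  N(d₂) = 0.216737
price = S·e^{−qT}·N(d₁) − K·e^{−rT}·N(d₂) = 25.101749 − 21.568852 = 3.532897
[GHJ call K=107.62]
σ√T = 0.1591·√0.3324 = 0.091728
d₁ = (ln(S/K) + (r−q+σ²/2)T) / (σ√T) = (ln(100.98/107.62) + (0.0731−0.0165+0.1591²/2)·0.3324) / 0.091728 = (-0.063684 + 0.023021) / 0.091728 = -0.443303
d₂ = d₁ − σ√T = -0.443303 − 0.091728 = -0.535031
e^{−rT} = 0.975994
e^{−qT} = 0.994530
N(d₁) = 0.328773,  N(d₂) = 0.296314
price = S·e^{−qT}·N(d₁) − K·e^{−rT}·N(d₂) = 33.017933 − 31.123816 = 1.894118

price(XYZ call K=101.81) = 3.532897
price(GHJ call K=107.62) = 1.894118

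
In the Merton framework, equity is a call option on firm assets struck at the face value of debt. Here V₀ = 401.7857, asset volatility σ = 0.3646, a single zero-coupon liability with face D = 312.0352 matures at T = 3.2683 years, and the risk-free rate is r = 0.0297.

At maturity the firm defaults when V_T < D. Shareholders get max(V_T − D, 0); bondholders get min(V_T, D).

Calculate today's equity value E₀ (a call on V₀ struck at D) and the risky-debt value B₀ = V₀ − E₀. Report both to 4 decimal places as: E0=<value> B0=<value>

Work the structural quantities from V₀ = 401.7857 against face 312.0352:
d₁ = [ln(V₀/D) + (r + σ²/2)T] / (σ√T)
   = [ln(401.7857/312.0352) + (0.0297 + 0.5·0.3646²)·3.2683] / (0.3646·√3.2683)
   = [0.252803 + 0.314301] / 0.659140 = 0.860370
d₂ = d₁ − σ√T = 0.860370 − 0.659140 = 0.201230
N(d₁) = 0.805207,  N(d₂) = 0.579741,  e^(−rT) = 0.907494
E₀ = V₀·N(d₁) − D·e^(−rT)·N(d₂)
   = 401.7857·0.805207 − 312.0352·0.907494·0.579741 = 159.355662
B₀ = V₀ − E₀ = 401.7857 − 159.355662 = 242.430038

E0=159.3557 B0=242.4300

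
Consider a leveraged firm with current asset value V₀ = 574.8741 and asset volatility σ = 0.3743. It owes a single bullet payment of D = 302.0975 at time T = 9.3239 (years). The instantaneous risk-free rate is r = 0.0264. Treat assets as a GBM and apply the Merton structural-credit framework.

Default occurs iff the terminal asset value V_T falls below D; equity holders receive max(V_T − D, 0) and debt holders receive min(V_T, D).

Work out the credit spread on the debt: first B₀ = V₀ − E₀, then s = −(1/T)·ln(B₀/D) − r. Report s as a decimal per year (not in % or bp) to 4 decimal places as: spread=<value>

spread=0.0243

Apply the equity-as-call identities (strike 302.0975, horizon 9.3239 years):
d₁ = [ln(V₀/D) + (r + σ²/2)T] / (σ√T)
   = [ln(574.8741/302.0975) + (0.0264 + 0.5·0.3743²)·9.3239] / (0.3743·√9.3239)
   = [0.643401 + 0.899292] / 1.142927 = 1.349774
d₂ = d₁ − σ√T = 1.349774 − 1.142927 = 0.206847
N(d₁) = 0.911456,  N(d₂) = 0.581935,  e^(−rT) = 0.781804
E₀ = V₀·N(d₁) − D·e^(−rT)·N(d₂)
   = 574.8741·0.911456 − 302.0975·0.781804·0.581935 = 386.530220
B₀ = V₀ − E₀ = 574.8741 − 386.530220 = 188.343880
spread = −(1/T)·ln(B₀/D) − r = −(1/9.3239)·ln(188.343880/302.0975) − 0.0264 = 0.02427411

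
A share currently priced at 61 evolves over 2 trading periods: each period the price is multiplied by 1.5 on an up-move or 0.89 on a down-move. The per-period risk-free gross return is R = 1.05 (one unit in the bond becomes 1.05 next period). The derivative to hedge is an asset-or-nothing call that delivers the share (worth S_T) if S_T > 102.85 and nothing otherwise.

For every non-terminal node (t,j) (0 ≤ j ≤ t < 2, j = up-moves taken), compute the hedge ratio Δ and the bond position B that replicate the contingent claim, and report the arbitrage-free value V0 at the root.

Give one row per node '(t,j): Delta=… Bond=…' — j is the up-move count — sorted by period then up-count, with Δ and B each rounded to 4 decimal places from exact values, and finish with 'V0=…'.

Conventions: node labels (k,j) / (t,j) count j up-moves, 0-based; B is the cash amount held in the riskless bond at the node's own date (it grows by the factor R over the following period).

(0,0): Delta=0.9214 Bond=-47.6414
(1,0): Delta=0.0000 Bond=0.0000
(1,1): Delta=2.4590 Bond=-190.7143
V0=8.5647

Risk-neutral probability p* = (R−d)/(u−d) = (1.05−0.89)/(1.5−0.89) = 0.2623.
At maturity the claim pays: V(2,0)=0.0000, V(2,1)=0.0000, V(2,2)=137.2500
Node (1,0) S=54.2900: V=(p*·0.0000+(1−p*)·0.0000)/1.05=0.0000; Δ=(0.0000−0.0000)/(81.4350−48.3181)=0.0000; B=V−Δ·S=0.0000
Node (1,1) S=91.5000: V=(p*·137.2500+(1−p*)·0.0000)/1.05=34.2857; Δ=(137.2500−0.0000)/(137.2500−81.4350)=2.4590; B=V−Δ·S=-190.7143
Node (0,0) S=61.0000: V=(p*·34.2857+(1−p*)·0.0000)/1.05=8.5647; Δ=(34.2857−0.0000)/(91.5000−54.2900)=0.9214; B=V−Δ·S=-47.6414
As a check, the time-0 holding Δ(0,0)·S0 + B(0,0) comes to 8.5647 — exactly V0.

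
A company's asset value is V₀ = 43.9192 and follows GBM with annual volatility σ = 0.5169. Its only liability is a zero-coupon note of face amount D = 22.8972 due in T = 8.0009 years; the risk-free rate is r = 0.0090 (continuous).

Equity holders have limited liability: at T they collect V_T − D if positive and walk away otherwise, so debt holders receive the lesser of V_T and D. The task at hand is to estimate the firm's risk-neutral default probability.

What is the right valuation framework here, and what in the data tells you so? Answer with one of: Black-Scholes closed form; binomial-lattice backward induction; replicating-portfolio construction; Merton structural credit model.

Key observation: assets follow a GBM and default happens iff V_T < 22.8972; valuing claims on that split (equity as a call, risky debt as the residual) is the structural model's definition.

framework: Merton structural credit model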